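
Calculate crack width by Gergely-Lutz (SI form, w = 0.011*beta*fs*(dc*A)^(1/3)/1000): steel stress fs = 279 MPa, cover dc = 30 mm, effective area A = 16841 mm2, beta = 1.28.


w = 0.011 * beta * fs * (dc * A)^(1/3) / 1000
= 0.011 * 1.28 * 279 * (30 * 16841)^(1/3) / 1000
= 0.313 mm

0.313


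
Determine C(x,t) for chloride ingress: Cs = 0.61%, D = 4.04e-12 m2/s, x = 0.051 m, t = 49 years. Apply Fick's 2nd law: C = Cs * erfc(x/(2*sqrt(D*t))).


t_seconds = 49 * 365.25 * 24 * 3600 = 1546322400.0 s
arg = 0.051 / (2 * sqrt(4.04e-12 * 1546322400.0))
= 0.3226
erfc(0.3226) = 0.6482
C = 0.61 * 0.6482 = 0.3954%

0.3954


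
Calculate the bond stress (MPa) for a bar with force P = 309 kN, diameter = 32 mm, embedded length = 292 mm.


u = P / (pi * db * ld)
= 309 * 1000 / (pi * 32 * 292)
= 10.526 MPa

10.526


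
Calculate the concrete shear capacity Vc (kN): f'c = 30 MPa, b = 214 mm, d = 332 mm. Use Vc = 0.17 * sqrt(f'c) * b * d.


Vc = 0.17 * sqrt(30) * 214 * 332 / 1000
= 66.15 kN

66.15


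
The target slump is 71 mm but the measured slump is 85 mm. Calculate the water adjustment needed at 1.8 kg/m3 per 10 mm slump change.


Difference = 71 - 85 = -14 mm
Water adjustment = -14 * 1.8 / 10 = -2.5 kg/m3

-2.5


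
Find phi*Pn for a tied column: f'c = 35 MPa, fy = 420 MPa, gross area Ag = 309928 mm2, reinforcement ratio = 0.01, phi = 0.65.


Ast = rho * Ag = 0.01 * 309928 = 3099.28 mm2
phi*Pn = 0.65 * 0.80 * (0.85 * 35 * (309928 - 3099.28) + 420 * 3099.28) / 1000
= 5423.52 kN

5423.52


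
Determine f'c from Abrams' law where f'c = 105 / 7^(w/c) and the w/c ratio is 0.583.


f'c = 105 / 7^0.583
= 105 / 3.11
= 33.77 MPa

33.77


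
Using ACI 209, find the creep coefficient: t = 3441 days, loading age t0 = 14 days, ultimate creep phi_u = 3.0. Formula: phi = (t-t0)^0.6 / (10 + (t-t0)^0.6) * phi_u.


dt = 3441 - 14 = 3427
phi = 3427^0.6 / (10 + 3427^0.6) * 3.0
= 2.789

2.789


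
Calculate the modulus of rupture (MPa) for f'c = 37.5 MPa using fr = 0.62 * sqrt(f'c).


fr = 0.62 * sqrt(37.5)
= 3.797 MPa

3.797


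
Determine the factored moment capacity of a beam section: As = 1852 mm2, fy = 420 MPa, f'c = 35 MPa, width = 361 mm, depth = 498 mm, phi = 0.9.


a = As * fy / (0.85 * f'c * b)
= 1852 * 420 / (0.85 * 35 * 361)
= 72.4263 mm
Mn = As * fy * (d - a/2) / 10^6
= 359.1963 kN-m
phi*Mn = 0.9 * 359.1963 = 323.28 kN-m

323.28


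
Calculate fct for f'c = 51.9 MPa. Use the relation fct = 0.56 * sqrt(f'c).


fct = 0.56 * sqrt(51.9)
= 0.56 * 7.204
= 4.034 MPa

4.034


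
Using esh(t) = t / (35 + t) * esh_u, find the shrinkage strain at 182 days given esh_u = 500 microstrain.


esh(182) = 182 / (35 + 182) * 500
= 182 / 217 * 500
= 419.4 microstrain

419.4


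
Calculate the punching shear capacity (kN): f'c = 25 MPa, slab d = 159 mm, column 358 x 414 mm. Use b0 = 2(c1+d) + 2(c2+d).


b0 = 2*(358 + 159) + 2*(414 + 159) = 2180 mm
Vc = 0.33 * sqrt(25) * 2180 * 159 / 1000
= 571.92 kN

571.92


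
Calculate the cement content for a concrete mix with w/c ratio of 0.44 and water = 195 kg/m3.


Cement = water / (w/c)
= 195 / 0.44
= 443.2 kg/m3

443.2


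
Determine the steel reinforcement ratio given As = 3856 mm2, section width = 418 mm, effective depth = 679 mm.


rho = As / (b * d)
= 3856 / (418 * 679)
= 0.0136

0.0136


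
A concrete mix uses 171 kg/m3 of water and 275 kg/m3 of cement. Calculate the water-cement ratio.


w/c = water / cement
w/c = 171 / 275 = 0.622

0.622


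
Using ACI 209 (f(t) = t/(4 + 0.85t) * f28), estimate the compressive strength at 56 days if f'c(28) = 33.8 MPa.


f(56) = 56 / (4 + 0.85 * 56) * 33.8
= 56 / 51.6 * 33.8
= 36.68 MPa

36.68


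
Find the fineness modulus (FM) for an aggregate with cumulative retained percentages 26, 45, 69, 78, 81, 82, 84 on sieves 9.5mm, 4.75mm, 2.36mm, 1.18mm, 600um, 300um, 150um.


FM = sum(cumulative % retained) / 100
= 465 / 100
= 4.65

4.65


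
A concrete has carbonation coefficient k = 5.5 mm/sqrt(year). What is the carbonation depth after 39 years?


depth = k * sqrt(t)
= 5.5 * sqrt(39)
= 34.35 mm

34.35


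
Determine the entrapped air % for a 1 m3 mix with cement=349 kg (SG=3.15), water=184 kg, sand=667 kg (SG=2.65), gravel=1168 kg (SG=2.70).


Vol cement = 349 / (3.15 * 1000) = 0.110794 m3
Vol water = 184 / 1000 = 0.184 m3
Vol sand = 667 / (2.65 * 1000) = 0.251698 m3
Vol gravel = 1168 / (2.70 * 1000) = 0.432593 m3
Total solid + water volume = 0.979084 m3
Air = (1 - 0.979084) * 100 = 2.09%

2.09


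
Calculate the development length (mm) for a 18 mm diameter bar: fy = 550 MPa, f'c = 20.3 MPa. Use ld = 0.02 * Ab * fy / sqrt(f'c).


Ab = pi * 18^2 / 4 = 254.469 mm2
ld = 0.02 * 254.469 * 550 / sqrt(20.3)
= 621.3 mm

621.3


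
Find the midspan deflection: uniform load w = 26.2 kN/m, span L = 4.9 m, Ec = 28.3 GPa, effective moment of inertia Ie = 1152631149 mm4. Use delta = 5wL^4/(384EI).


Convert: L = 4.9 m = 4900 mm, Ec = 28.3 GPa = 28300 MPa
delta = 5 * 26.2 * 4900^4 / (384 * 28300 * 1152631149)
= 6.03 mm

6.03


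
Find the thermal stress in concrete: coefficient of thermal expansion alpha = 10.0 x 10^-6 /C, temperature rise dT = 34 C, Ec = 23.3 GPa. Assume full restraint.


sigma = alpha * dT * Ec
= 10.0e-6 * 34 * 23.3 * 1000
= 7.922 MPa

7.922


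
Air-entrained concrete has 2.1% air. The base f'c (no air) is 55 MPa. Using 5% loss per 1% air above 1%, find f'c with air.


Strength loss = (2.1 - 1) * 5 = 5.5%
f'c = 55 * (1 - 5.5/100)
= 51.97 MPa

51.97


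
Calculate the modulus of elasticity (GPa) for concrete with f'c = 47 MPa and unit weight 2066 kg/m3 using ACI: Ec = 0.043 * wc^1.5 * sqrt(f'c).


Ec = 0.043 * 2066^1.5 * sqrt(47) / 1000
= 27.68 GPa

27.68


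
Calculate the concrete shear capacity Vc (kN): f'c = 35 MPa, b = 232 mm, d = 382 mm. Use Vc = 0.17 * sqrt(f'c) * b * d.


Vc = 0.17 * sqrt(35) * 232 * 382 / 1000
= 89.13 kN

89.13


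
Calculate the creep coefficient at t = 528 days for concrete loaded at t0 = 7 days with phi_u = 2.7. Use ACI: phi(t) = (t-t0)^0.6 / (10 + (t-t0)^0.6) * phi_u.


dt = 528 - 7 = 521
phi = 521^0.6 / (10 + 521^0.6) * 2.7
= 2.187

2.187


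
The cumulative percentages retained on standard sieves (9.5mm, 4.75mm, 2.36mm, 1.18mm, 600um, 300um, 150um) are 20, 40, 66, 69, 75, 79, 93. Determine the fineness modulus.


FM = sum(cumulative % retained) / 100
= 442 / 100
= 4.42

4.42


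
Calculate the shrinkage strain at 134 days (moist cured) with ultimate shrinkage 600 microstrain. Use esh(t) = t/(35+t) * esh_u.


esh(134) = 134 / (35 + 134) * 600
= 134 / 169 * 600
= 475.7 microstrain

475.7


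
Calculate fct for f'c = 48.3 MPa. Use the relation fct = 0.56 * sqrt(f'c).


fct = 0.56 * sqrt(48.3)
= 0.56 * 6.95
= 3.892 MPa

3.892


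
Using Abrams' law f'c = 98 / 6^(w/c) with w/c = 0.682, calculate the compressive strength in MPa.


f'c = 98 / 6^0.682
= 98 / 3.394
= 28.88 MPa

28.88


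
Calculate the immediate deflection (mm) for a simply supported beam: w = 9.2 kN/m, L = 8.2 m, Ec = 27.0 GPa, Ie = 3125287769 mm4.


Convert: L = 8.2 m = 8200 mm, Ec = 27.0 GPa = 27000 MPa
delta = 5 * 9.2 * 8200^4 / (384 * 27000 * 3125287769)
= 6.42 mm

6.42


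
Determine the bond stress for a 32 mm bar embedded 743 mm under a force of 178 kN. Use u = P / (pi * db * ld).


u = P / (pi * db * ld)
= 178 * 1000 / (pi * 32 * 743)
= 2.383 MPa

2.383


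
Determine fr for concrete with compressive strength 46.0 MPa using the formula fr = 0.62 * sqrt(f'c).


fr = 0.62 * sqrt(46.0)
= 4.205 MPa

4.205


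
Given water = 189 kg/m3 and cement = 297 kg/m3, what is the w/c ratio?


w/c = water / cement
w/c = 189 / 297 = 0.636

0.636


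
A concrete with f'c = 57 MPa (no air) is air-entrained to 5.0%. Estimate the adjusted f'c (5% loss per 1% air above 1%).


Strength loss = (5.0 - 1) * 5 = 20.0%
f'c = 57 * (1 - 20.0/100)
= 45.6 MPa

45.6


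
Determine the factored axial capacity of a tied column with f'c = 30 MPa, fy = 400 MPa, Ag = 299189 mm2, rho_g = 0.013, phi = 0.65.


Ast = rho * Ag = 0.013 * 299189 = 3889.457 mm2
phi*Pn = 0.65 * 0.80 * (0.85 * 30 * (299189 - 3889.457) + 400 * 3889.457) / 1000
= 4724.68 kN

4724.68


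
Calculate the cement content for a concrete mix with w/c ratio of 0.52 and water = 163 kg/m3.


Cement = water / (w/c)
= 163 / 0.52
= 313.5 kg/m3

313.5


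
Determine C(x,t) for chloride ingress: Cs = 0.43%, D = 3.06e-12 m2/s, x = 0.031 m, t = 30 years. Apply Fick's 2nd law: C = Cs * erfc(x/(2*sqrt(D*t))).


t_seconds = 30 * 365.25 * 24 * 3600 = 946728000.0 s
arg = 0.031 / (2 * sqrt(3.06e-12 * 946728000.0))
= 0.288
erfc(0.288) = 0.6838
C = 0.43 * 0.6838 = 0.294%

0.294


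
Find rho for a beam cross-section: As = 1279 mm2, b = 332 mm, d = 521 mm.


rho = As / (b * d)
= 1279 / (332 * 521)
= 0.0074

0.0074


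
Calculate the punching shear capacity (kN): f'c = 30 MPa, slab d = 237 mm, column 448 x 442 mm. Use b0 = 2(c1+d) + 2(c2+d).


b0 = 2*(448 + 237) + 2*(442 + 237) = 2728 mm
Vc = 0.33 * sqrt(30) * 2728 * 237 / 1000
= 1168.6 kN

1168.6


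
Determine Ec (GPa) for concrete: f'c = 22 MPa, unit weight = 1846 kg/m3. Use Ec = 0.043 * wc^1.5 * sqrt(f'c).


Ec = 0.043 * 1846^1.5 * sqrt(22) / 1000
= 16.0 GPa

16.0


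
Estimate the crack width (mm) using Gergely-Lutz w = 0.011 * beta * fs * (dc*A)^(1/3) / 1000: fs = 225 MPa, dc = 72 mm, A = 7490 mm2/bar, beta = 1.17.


w = 0.011 * beta * fs * (dc * A)^(1/3) / 1000
= 0.011 * 1.17 * 225 * (72 * 7490)^(1/3) / 1000
= 0.236 mm

0.236


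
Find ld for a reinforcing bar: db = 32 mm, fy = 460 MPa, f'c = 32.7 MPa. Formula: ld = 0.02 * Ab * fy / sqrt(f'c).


Ab = pi * 32^2 / 4 = 804.248 mm2
ld = 0.02 * 804.248 * 460 / sqrt(32.7)
= 1293.9 mm

1293.9


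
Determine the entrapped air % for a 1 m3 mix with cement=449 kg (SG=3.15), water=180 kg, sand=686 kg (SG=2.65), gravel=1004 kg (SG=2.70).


Vol cement = 449 / (3.15 * 1000) = 0.14254 m3
Vol water = 180 / 1000 = 0.18 m3
Vol sand = 686 / (2.65 * 1000) = 0.258868 m3
Vol gravel = 1004 / (2.70 * 1000) = 0.371852 m3
Total solid + water volume = 0.953259 m3
Air = (1 - 0.953259) * 100 = 4.67%

4.67


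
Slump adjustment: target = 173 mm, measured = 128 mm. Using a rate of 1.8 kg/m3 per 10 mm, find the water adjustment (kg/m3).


Difference = 173 - 128 = 45 mm
Water adjustment = 45 * 1.8 / 10 = 8.1 kg/m3

8.1


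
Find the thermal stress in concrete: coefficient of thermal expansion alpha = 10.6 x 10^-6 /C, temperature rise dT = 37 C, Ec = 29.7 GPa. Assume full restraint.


sigma = alpha * dT * Ec
= 10.6e-6 * 37 * 29.7 * 1000
= 11.648 MPa

11.648


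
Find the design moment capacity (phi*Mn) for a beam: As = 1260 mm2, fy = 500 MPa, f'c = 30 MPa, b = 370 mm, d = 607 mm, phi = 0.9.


a = As * fy / (0.85 * f'c * b)
= 1260 * 500 / (0.85 * 30 * 370)
= 66.7727 mm
Mn = As * fy * (d - a/2) / 10^6
= 361.3766 kN-m
phi*Mn = 0.9 * 361.3766 = 325.24 kN-m

325.24


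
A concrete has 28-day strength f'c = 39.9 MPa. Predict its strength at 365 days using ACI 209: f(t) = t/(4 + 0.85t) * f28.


f(365) = 365 / (4 + 0.85 * 365) * 39.9
= 365 / 314.25 * 39.9
= 46.34 MPa

46.34


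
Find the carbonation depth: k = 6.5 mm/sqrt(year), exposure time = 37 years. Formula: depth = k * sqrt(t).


depth = k * sqrt(t)
= 6.5 * sqrt(37)
= 39.54 mm

39.54


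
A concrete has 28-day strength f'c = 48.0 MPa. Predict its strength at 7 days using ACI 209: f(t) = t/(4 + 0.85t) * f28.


f(7) = 7 / (4 + 0.85 * 7) * 48.0
= 7 / 9.95 * 48.0
= 33.77 MPa

33.77


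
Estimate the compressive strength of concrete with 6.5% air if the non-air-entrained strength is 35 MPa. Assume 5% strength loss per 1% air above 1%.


Strength loss = (6.5 - 1) * 5 = 27.5%
f'c = 35 * (1 - 27.5/100)
= 25.38 MPa

25.38


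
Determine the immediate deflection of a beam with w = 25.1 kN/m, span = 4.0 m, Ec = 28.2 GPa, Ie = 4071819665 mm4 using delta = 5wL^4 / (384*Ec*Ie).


Convert: L = 4.0 m = 4000 mm, Ec = 28.2 GPa = 28200 MPa
delta = 5 * 25.1 * 4000^4 / (384 * 28200 * 4071819665)
= 0.73 mm

0.73


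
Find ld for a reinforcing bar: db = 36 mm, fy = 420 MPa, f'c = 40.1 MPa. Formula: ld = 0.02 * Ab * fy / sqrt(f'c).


Ab = pi * 36^2 / 4 = 1017.876 mm2
ld = 0.02 * 1017.876 * 420 / sqrt(40.1)
= 1350.2 mm

1350.2


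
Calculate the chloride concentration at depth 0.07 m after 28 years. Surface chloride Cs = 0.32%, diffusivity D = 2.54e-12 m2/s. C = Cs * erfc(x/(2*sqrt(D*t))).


t_seconds = 28 * 365.25 * 24 * 3600 = 883612800.0 s
arg = 0.07 / (2 * sqrt(2.54e-12 * 883612800.0))
= 0.7388
erfc(0.7388) = 0.2961
C = 0.32 * 0.2961 = 0.0948%

0.0948


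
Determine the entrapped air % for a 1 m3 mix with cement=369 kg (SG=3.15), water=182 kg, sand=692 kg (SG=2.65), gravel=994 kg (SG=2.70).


Vol cement = 369 / (3.15 * 1000) = 0.117143 m3
Vol water = 182 / 1000 = 0.182 m3
Vol sand = 692 / (2.65 * 1000) = 0.261132 m3
Vol gravel = 994 / (2.70 * 1000) = 0.368148 m3
Total solid + water volume = 0.928423 m3
Air = (1 - 0.928423) * 100 = 7.16%

7.16


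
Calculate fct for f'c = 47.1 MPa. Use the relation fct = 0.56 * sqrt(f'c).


fct = 0.56 * sqrt(47.1)
= 0.56 * 6.863
= 3.843 MPa

3.843


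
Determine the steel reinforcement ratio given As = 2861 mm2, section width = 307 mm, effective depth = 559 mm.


rho = As / (b * d)
= 2861 / (307 * 559)
= 0.0167

0.0167


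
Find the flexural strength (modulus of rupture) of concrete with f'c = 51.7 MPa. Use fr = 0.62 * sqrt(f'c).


fr = 0.62 * sqrt(51.7)
= 4.458 MPa

4.458


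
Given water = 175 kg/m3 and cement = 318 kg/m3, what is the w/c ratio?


w/c = water / cement
w/c = 175 / 318 = 0.55

0.55


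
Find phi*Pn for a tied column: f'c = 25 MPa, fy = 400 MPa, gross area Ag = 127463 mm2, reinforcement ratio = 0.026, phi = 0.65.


Ast = rho * Ag = 0.026 * 127463 = 3314.038 mm2
phi*Pn = 0.65 * 0.80 * (0.85 * 25 * (127463 - 3314.038) + 400 * 3314.038) / 1000
= 2061.17 kN

2061.17


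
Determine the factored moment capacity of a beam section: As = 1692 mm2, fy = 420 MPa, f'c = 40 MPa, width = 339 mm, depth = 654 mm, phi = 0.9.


a = As * fy / (0.85 * f'c * b)
= 1692 * 420 / (0.85 * 40 * 339)
= 61.6554 mm
Mn = As * fy * (d - a/2) / 10^6
= 442.8512 kN-m
phi*Mn = 0.9 * 442.8512 = 398.57 kN-m

398.57


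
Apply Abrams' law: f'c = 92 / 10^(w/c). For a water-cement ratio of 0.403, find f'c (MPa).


f'c = 92 / 10^0.403
= 92 / 2.529
= 36.37 MPa

36.37


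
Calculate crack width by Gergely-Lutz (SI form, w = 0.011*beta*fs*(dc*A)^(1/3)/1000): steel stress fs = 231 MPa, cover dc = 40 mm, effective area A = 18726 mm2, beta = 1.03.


w = 0.011 * beta * fs * (dc * A)^(1/3) / 1000
= 0.011 * 1.03 * 231 * (40 * 18726)^(1/3) / 1000
= 0.238 mm

0.238


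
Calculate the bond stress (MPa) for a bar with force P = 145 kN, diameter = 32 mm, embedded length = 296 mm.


u = P / (pi * db * ld)
= 145 * 1000 / (pi * 32 * 296)
= 4.873 MPa

4.873


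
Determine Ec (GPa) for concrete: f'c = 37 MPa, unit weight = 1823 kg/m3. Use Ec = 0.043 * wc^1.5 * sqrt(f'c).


Ec = 0.043 * 1823^1.5 * sqrt(37) / 1000
= 20.36 GPa

20.36


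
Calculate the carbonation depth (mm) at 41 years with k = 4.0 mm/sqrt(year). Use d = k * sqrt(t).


depth = k * sqrt(t)
= 4.0 * sqrt(41)
= 25.61 mm

25.61


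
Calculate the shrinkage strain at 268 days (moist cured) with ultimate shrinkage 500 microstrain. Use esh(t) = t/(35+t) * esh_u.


esh(268) = 268 / (35 + 268) * 500
= 268 / 303 * 500
= 442.2 microstrain

442.2


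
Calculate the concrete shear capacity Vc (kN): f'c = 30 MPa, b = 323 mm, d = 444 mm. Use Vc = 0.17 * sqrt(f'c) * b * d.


Vc = 0.17 * sqrt(30) * 323 * 444 / 1000
= 133.53 kN

133.53


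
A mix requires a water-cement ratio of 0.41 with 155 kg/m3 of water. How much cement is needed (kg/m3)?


Cement = water / (w/c)
= 155 / 0.41
= 378.0 kg/m3

378.0


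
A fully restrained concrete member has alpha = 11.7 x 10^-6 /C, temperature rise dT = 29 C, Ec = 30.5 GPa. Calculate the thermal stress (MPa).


sigma = alpha * dT * Ec
= 11.7e-6 * 29 * 30.5 * 1000
= 10.349 MPa

10.349


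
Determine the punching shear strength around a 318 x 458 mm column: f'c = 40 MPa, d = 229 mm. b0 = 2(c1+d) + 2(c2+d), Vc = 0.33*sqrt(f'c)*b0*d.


b0 = 2*(318 + 229) + 2*(458 + 229) = 2468 mm
Vc = 0.33 * sqrt(40) * 2468 * 229 / 1000
= 1179.57 kN

1179.57


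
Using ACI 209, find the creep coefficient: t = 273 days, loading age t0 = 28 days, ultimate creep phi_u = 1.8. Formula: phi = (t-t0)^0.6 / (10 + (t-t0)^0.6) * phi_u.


dt = 273 - 28 = 245
phi = 245^0.6 / (10 + 245^0.6) * 1.8
= 1.315

1.315


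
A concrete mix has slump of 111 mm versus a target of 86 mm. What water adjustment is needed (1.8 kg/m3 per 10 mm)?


Difference = 86 - 111 = -25 mm
Water adjustment = -25 * 1.8 / 10 = -4.5 kg/m3

-4.5


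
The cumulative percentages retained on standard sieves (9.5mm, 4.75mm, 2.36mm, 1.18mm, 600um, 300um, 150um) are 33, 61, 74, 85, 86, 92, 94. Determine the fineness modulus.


FM = sum(cumulative % retained) / 100
= 525 / 100
= 5.25

5.25


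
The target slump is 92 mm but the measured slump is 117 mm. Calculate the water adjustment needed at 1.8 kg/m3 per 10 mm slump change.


Difference = 92 - 117 = -25 mm
Water adjustment = -25 * 1.8 / 10 = -4.5 kg/m3

-4.5


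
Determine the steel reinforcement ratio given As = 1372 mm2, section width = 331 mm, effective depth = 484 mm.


rho = As / (b * d)
= 1372 / (331 * 484)
= 0.0086

0.0086


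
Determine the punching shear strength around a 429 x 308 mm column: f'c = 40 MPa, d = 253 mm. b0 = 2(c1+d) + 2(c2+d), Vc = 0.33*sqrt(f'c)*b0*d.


b0 = 2*(429 + 253) + 2*(308 + 253) = 2486 mm
Vc = 0.33 * sqrt(40) * 2486 * 253 / 1000
= 1312.7 kN

1312.7


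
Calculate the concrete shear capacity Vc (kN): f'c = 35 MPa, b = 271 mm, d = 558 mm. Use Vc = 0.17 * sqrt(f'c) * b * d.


Vc = 0.17 * sqrt(35) * 271 * 558 / 1000
= 152.09 kN

152.09


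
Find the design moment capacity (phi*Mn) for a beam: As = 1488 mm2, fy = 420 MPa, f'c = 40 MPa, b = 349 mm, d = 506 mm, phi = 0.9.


a = As * fy / (0.85 * f'c * b)
= 1488 * 420 / (0.85 * 40 * 349)
= 52.6681 mm
Mn = As * fy * (d - a/2) / 10^6
= 299.772 kN-m
phi*Mn = 0.9 * 299.772 = 269.79 kN-m

269.79


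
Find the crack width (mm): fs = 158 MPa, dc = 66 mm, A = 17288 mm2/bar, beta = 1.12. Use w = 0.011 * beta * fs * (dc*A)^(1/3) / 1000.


w = 0.011 * beta * fs * (dc * A)^(1/3) / 1000
= 0.011 * 1.12 * 158 * (66 * 17288)^(1/3) / 1000
= 0.203 mm

0.203


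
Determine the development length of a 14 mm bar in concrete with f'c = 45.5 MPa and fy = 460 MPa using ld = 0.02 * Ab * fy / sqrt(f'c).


Ab = pi * 14^2 / 4 = 153.938 mm2
ld = 0.02 * 153.938 * 460 / sqrt(45.5)
= 210.0 mm

210.0


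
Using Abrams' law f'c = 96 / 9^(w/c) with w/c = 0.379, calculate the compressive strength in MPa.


f'c = 96 / 9^0.379
= 96 / 2.3
= 41.75 MPa

41.75


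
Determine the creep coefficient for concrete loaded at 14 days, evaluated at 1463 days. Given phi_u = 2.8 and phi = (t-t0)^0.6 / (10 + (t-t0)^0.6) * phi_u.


dt = 1463 - 14 = 1449
phi = 1449^0.6 / (10 + 1449^0.6) * 2.8
= 2.485

2.485


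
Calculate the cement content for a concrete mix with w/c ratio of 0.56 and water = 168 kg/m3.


Cement = water / (w/c)
= 168 / 0.56
= 300.0 kg/m3

300.0


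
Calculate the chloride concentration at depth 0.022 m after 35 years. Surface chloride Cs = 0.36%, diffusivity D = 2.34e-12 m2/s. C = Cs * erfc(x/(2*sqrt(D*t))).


t_seconds = 35 * 365.25 * 24 * 3600 = 1104516000.0 s
arg = 0.022 / (2 * sqrt(2.34e-12 * 1104516000.0))
= 0.2164
erfc(0.2164) = 0.7596
C = 0.36 * 0.7596 = 0.2735%

0.2735


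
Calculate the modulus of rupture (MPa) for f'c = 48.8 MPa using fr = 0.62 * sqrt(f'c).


fr = 0.62 * sqrt(48.8)
= 4.331 MPa

4.331


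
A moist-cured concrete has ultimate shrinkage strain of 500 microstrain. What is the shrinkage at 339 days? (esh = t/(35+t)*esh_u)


esh(339) = 339 / (35 + 339) * 500
= 339 / 374 * 500
= 453.2 microstrain

453.2


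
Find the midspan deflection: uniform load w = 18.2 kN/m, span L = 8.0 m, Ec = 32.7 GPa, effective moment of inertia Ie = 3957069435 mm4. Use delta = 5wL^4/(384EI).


Convert: L = 8.0 m = 8000 mm, Ec = 32.7 GPa = 32700 MPa
delta = 5 * 18.2 * 8000^4 / (384 * 32700 * 3957069435)
= 7.5 mm

7.5


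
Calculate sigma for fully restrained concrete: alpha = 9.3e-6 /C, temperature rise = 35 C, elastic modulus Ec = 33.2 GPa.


sigma = alpha * dT * Ec
= 9.3e-6 * 35 * 33.2 * 1000
= 10.807 MPa

10.807


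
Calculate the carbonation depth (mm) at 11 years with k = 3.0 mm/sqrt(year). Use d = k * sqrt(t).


depth = k * sqrt(t)
= 3.0 * sqrt(11)
= 9.95 mm

9.95


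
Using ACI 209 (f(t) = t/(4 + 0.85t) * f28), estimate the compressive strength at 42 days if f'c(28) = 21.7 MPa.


f(42) = 42 / (4 + 0.85 * 42) * 21.7
= 42 / 39.7 * 21.7
= 22.96 MPa

22.96


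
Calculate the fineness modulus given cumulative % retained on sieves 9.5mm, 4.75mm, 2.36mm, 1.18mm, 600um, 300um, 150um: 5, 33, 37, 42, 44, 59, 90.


FM = sum(cumulative % retained) / 100
= 310 / 100
= 3.1

3.1


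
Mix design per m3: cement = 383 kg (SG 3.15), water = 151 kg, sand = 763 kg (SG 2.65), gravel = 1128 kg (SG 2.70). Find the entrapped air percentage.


Vol cement = 383 / (3.15 * 1000) = 0.121587 m3
Vol water = 151 / 1000 = 0.151 m3
Vol sand = 763 / (2.65 * 1000) = 0.287925 m3
Vol gravel = 1128 / (2.70 * 1000) = 0.417778 m3
Total solid + water volume = 0.97829 m3
Air = (1 - 0.97829) * 100 = 2.17%

2.17


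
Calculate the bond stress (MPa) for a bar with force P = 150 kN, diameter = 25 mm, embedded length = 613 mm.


u = P / (pi * db * ld)
= 150 * 1000 / (pi * 25 * 613)
= 3.116 MPa

3.116


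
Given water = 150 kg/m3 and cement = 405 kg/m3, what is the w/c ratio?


w/c = water / cement
w/c = 150 / 405 = 0.37

0.37


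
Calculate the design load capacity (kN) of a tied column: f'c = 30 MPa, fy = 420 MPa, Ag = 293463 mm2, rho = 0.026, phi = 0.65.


Ast = rho * Ag = 0.026 * 293463 = 7630.038 mm2
phi*Pn = 0.65 * 0.80 * (0.85 * 30 * (293463 - 7630.038) + 420 * 7630.038) / 1000
= 5456.55 kN

5456.55


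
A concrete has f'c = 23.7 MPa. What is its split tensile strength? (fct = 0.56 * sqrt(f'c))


fct = 0.56 * sqrt(23.7)
= 0.56 * 4.868
= 2.726 MPa

2.726


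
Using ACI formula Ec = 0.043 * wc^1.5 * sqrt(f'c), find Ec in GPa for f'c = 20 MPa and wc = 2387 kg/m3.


Ec = 0.043 * 2387^1.5 * sqrt(20) / 1000
= 22.43 GPa

22.43


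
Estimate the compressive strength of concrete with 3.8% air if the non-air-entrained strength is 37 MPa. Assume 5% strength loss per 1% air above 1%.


Strength loss = (3.8 - 1) * 5 = 14.0%
f'c = 37 * (1 - 14.0/100)
= 31.82 MPa

31.82


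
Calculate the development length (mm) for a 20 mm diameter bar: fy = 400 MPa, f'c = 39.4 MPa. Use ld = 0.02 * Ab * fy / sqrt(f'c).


Ab = pi * 20^2 / 4 = 314.159 mm2
ld = 0.02 * 314.159 * 400 / sqrt(39.4)
= 400.4 mm

400.4


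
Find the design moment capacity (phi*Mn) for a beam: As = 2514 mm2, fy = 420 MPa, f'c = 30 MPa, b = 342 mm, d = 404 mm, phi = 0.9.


a = As * fy / (0.85 * f'c * b)
= 2514 * 420 / (0.85 * 30 * 342)
= 121.0733 mm
Mn = As * fy * (d - a/2) / 10^6
= 362.6561 kN-m
phi*Mn = 0.9 * 362.6561 = 326.39 kN-m

326.39


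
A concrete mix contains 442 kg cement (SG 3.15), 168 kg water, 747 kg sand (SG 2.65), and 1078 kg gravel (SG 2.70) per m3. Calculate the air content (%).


Vol cement = 442 / (3.15 * 1000) = 0.140317 m3
Vol water = 168 / 1000 = 0.168 m3
Vol sand = 747 / (2.65 * 1000) = 0.281887 m3
Vol gravel = 1078 / (2.70 * 1000) = 0.399259 m3
Total solid + water volume = 0.989464 m3
Air = (1 - 0.989464) * 100 = 1.05%

1.05


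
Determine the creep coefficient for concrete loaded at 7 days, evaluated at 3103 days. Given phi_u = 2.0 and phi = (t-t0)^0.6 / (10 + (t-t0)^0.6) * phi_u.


dt = 3103 - 7 = 3096
phi = 3096^0.6 / (10 + 3096^0.6) * 2.0
= 1.851

1.851


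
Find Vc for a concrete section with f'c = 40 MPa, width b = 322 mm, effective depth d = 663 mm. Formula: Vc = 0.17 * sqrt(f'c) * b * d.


Vc = 0.17 * sqrt(40) * 322 * 663 / 1000
= 229.53 kN

229.53


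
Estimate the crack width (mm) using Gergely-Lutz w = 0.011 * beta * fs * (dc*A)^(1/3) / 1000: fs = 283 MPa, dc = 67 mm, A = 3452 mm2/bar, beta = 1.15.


w = 0.011 * beta * fs * (dc * A)^(1/3) / 1000
= 0.011 * 1.15 * 283 * (67 * 3452)^(1/3) / 1000
= 0.22 mm

0.22


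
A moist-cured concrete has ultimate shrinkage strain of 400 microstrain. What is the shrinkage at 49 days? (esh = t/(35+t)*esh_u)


esh(49) = 49 / (35 + 49) * 400
= 49 / 84 * 400
= 233.3 microstrain

233.3


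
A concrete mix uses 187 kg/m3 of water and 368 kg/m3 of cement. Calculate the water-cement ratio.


w/c = water / cement
w/c = 187 / 368 = 0.508

0.508


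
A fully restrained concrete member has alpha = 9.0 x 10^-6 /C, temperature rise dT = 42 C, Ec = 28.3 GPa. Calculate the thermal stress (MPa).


sigma = alpha * dT * Ec
= 9.0e-6 * 42 * 28.3 * 1000
= 10.697 MPa

10.697


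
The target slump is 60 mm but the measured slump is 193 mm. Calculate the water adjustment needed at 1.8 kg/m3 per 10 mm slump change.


Difference = 60 - 193 = -133 mm
Water adjustment = -133 * 1.8 / 10 = -23.9 kg/m3

-23.9


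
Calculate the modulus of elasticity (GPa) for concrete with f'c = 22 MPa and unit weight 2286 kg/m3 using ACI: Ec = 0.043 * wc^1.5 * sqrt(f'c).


Ec = 0.043 * 2286^1.5 * sqrt(22) / 1000
= 22.04 GPa

22.04


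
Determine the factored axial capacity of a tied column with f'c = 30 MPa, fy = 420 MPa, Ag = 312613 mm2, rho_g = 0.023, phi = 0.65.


Ast = rho * Ag = 0.023 * 312613 = 7190.099 mm2
phi*Pn = 0.65 * 0.80 * (0.85 * 30 * (312613 - 7190.099) + 420 * 7190.099) / 1000
= 5620.23 kN

5620.23


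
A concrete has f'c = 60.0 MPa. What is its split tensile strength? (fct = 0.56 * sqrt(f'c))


fct = 0.56 * sqrt(60.0)
= 0.56 * 7.746
= 4.338 MPa

4.338


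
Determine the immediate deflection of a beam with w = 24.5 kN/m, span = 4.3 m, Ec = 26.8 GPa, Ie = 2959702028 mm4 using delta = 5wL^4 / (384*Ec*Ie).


Convert: L = 4.3 m = 4300 mm, Ec = 26.8 GPa = 26800 MPa
delta = 5 * 24.5 * 4300^4 / (384 * 26800 * 2959702028)
= 1.37 mm

1.37


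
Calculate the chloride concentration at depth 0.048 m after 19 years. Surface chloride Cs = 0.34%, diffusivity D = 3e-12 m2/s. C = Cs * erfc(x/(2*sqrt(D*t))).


t_seconds = 19 * 365.25 * 24 * 3600 = 599594400.0 s
arg = 0.048 / (2 * sqrt(3e-12 * 599594400.0))
= 0.5659
erfc(0.5659) = 0.4236
C = 0.34 * 0.4236 = 0.144%

0.144


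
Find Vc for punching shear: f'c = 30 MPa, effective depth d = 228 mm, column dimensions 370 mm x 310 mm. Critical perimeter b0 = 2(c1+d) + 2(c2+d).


b0 = 2*(370 + 228) + 2*(310 + 228) = 2272 mm
Vc = 0.33 * sqrt(30) * 2272 * 228 / 1000
= 936.31 kN

936.31


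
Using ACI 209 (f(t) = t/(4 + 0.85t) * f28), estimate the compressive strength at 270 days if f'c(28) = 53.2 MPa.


f(270) = 270 / (4 + 0.85 * 270) * 53.2
= 270 / 233.5 * 53.2
= 61.52 MPa

61.52


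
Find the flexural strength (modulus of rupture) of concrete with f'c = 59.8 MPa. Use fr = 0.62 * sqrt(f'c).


fr = 0.62 * sqrt(59.8)
= 4.794 MPa

4.794


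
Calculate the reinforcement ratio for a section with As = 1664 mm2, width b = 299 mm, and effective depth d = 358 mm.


rho = As / (b * d)
= 1664 / (299 * 358)
= 0.0155

0.0155


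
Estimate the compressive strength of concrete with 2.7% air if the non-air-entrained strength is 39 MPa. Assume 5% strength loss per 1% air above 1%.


Strength loss = (2.7 - 1) * 5 = 8.5%
f'c = 39 * (1 - 8.5/100)
= 35.69 MPa

35.69


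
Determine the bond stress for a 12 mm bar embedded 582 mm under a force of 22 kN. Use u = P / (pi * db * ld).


u = P / (pi * db * ld)
= 22 * 1000 / (pi * 12 * 582)
= 1.003 MPa

1.003


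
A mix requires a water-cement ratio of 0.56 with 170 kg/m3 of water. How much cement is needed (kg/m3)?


Cement = water / (w/c)
= 170 / 0.56
= 303.6 kg/m3

303.6


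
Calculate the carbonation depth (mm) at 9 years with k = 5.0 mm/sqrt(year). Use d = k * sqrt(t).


depth = k * sqrt(t)
= 5.0 * sqrt(9)
= 15.0 mm

15.0


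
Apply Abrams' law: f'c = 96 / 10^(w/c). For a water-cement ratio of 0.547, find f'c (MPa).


f'c = 96 / 10^0.547
= 96 / 3.524
= 27.24 MPa

27.24


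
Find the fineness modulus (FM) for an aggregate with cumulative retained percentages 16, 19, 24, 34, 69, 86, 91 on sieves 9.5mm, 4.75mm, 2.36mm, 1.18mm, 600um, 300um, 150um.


FM = sum(cumulative % retained) / 100
= 339 / 100
= 3.39

3.39


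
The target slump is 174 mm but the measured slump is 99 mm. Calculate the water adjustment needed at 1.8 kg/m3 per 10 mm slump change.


Difference = 174 - 99 = 75 mm
Water adjustment = 75 * 1.8 / 10 = 13.5 kg/m3

13.5


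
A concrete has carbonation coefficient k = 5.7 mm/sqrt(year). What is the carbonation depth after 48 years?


depth = k * sqrt(t)
= 5.7 * sqrt(48)
= 39.49 mm

39.49


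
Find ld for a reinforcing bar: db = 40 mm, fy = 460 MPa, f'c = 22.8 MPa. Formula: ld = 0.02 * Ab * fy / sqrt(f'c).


Ab = pi * 40^2 / 4 = 1256.637 mm2
ld = 0.02 * 1256.637 * 460 / sqrt(22.8)
= 2421.2 mm

2421.2


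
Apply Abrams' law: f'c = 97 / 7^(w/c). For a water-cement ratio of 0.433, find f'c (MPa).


f'c = 97 / 7^0.433
= 97 / 2.322
= 41.77 MPa

41.77


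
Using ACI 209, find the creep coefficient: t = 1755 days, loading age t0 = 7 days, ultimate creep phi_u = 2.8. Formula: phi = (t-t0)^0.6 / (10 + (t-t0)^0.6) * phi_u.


dt = 1755 - 7 = 1748
phi = 1748^0.6 / (10 + 1748^0.6) * 2.8
= 2.515

2.515


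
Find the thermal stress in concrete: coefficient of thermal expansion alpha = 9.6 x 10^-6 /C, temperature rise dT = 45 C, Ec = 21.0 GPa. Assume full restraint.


sigma = alpha * dT * Ec
= 9.6e-6 * 45 * 21.0 * 1000
= 9.072 MPa

9.072


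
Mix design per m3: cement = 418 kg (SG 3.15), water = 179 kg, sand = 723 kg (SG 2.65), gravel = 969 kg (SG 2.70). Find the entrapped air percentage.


Vol cement = 418 / (3.15 * 1000) = 0.132698 m3
Vol water = 179 / 1000 = 0.179 m3
Vol sand = 723 / (2.65 * 1000) = 0.27283 m3
Vol gravel = 969 / (2.70 * 1000) = 0.358889 m3
Total solid + water volume = 0.943417 m3
Air = (1 - 0.943417) * 100 = 5.66%

5.66


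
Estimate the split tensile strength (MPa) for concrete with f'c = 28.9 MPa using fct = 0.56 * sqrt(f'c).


fct = 0.56 * sqrt(28.9)
= 0.56 * 5.376
= 3.01 MPa

3.01


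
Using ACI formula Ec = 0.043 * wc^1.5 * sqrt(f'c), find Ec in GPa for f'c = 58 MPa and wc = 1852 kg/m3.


Ec = 0.043 * 1852^1.5 * sqrt(58) / 1000
= 26.1 GPa

26.1


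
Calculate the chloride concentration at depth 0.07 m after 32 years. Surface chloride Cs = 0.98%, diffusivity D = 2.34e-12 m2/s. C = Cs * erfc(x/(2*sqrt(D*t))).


t_seconds = 32 * 365.25 * 24 * 3600 = 1009843200.0 s
arg = 0.07 / (2 * sqrt(2.34e-12 * 1009843200.0))
= 0.72
erfc(0.72) = 0.3086
C = 0.98 * 0.3086 = 0.3024%

0.3024


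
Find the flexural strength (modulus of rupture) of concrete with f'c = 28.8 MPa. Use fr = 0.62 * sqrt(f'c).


fr = 0.62 * sqrt(28.8)
= 3.327 MPa

3.327


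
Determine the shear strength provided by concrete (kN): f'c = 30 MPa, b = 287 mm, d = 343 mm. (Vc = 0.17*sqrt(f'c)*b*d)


Vc = 0.17 * sqrt(30) * 287 * 343 / 1000
= 91.66 kN

91.66


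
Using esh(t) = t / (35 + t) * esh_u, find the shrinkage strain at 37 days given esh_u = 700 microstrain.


esh(37) = 37 / (35 + 37) * 700
= 37 / 72 * 700
= 359.7 microstrain

359.7


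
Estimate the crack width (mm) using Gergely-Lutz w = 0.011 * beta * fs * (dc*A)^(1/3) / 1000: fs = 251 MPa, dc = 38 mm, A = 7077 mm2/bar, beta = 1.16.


w = 0.011 * beta * fs * (dc * A)^(1/3) / 1000
= 0.011 * 1.16 * 251 * (38 * 7077)^(1/3) / 1000
= 0.207 mm

0.207


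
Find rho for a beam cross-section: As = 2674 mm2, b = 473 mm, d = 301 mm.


rho = As / (b * d)
= 2674 / (473 * 301)
= 0.0188

0.0188


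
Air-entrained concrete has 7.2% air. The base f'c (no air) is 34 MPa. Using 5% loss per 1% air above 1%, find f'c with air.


Strength loss = (7.2 - 1) * 5 = 31.0%
f'c = 34 * (1 - 31.0/100)
= 23.46 MPa

23.46


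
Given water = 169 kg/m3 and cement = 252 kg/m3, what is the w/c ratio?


w/c = water / cement
w/c = 169 / 252 = 0.671

0.671


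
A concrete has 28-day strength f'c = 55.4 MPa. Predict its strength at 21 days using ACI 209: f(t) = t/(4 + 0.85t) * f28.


f(21) = 21 / (4 + 0.85 * 21) * 55.4
= 21 / 21.85 * 55.4
= 53.24 MPa

53.24


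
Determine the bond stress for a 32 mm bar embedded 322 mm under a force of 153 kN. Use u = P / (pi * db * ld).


u = P / (pi * db * ld)
= 153 * 1000 / (pi * 32 * 322)
= 4.726 MPa

4.726


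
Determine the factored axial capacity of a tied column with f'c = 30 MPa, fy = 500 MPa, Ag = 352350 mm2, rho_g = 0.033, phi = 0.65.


Ast = rho * Ag = 0.033 * 352350 = 11627.55 mm2
phi*Pn = 0.65 * 0.80 * (0.85 * 30 * (352350 - 11627.55) + 500 * 11627.55) / 1000
= 7541.14 kN

7541.14


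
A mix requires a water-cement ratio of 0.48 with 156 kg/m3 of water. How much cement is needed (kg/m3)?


Cement = water / (w/c)
= 156 / 0.48
= 325.0 kg/m3

325.0


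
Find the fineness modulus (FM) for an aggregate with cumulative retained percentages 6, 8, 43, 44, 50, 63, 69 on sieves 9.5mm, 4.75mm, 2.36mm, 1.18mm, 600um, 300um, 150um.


FM = sum(cumulative % retained) / 100
= 283 / 100
= 2.83

2.83


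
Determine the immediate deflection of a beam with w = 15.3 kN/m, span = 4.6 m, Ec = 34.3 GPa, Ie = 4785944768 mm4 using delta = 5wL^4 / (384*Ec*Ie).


Convert: L = 4.6 m = 4600 mm, Ec = 34.3 GPa = 34300 MPa
delta = 5 * 15.3 * 4600^4 / (384 * 34300 * 4785944768)
= 0.54 mm

0.54


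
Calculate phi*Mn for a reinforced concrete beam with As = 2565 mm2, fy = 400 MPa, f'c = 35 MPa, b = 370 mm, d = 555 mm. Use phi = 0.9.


a = As * fy / (0.85 * f'c * b)
= 2565 * 400 / (0.85 * 35 * 370)
= 93.2092 mm
Mn = As * fy * (d - a/2) / 10^6
= 521.6137 kN-m
phi*Mn = 0.9 * 521.6137 = 469.45 kN-m

469.45


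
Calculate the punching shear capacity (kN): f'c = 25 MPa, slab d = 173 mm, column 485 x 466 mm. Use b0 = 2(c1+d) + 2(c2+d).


b0 = 2*(485 + 173) + 2*(466 + 173) = 2594 mm
Vc = 0.33 * sqrt(25) * 2594 * 173 / 1000
= 740.46 kN

740.46


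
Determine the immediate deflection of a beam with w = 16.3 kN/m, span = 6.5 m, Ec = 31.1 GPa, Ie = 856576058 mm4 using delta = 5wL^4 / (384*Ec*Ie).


Convert: L = 6.5 m = 6500 mm, Ec = 31.1 GPa = 31100 MPa
delta = 5 * 16.3 * 6500^4 / (384 * 31100 * 856576058)
= 14.22 mm

14.22


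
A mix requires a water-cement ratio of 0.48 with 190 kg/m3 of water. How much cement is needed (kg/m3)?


Cement = water / (w/c)
= 190 / 0.48
= 395.8 kg/m3

395.8


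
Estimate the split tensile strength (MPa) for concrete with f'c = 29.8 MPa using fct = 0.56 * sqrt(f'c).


fct = 0.56 * sqrt(29.8)
= 0.56 * 5.459
= 3.057 MPa

3.057


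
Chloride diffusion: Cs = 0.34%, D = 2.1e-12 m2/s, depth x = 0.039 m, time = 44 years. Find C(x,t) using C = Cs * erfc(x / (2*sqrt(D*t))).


t_seconds = 44 * 365.25 * 24 * 3600 = 1388534400.0 s
arg = 0.039 / (2 * sqrt(2.1e-12 * 1388534400.0))
= 0.3611
erfc(0.3611) = 0.6096
C = 0.34 * 0.6096 = 0.2073%

0.2073


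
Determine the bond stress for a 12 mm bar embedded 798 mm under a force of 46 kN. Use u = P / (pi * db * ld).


u = P / (pi * db * ld)
= 46 * 1000 / (pi * 12 * 798)
= 1.529 MPa

1.529


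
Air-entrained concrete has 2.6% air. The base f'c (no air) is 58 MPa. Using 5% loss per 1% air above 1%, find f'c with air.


Strength loss = (2.6 - 1) * 5 = 8.0%
f'c = 58 * (1 - 8.0/100)
= 53.36 MPa

53.36


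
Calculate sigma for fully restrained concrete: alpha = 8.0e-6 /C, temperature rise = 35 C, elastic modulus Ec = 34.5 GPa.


sigma = alpha * dT * Ec
= 8.0e-6 * 35 * 34.5 * 1000
= 9.66 MPa

9.66


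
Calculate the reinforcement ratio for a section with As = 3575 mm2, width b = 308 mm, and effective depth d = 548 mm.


rho = As / (b * d)
= 3575 / (308 * 548)
= 0.0212

0.0212


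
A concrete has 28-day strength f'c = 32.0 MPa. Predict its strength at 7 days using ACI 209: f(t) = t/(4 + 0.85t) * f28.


f(7) = 7 / (4 + 0.85 * 7) * 32.0
= 7 / 9.95 * 32.0
= 22.51 MPa

22.51


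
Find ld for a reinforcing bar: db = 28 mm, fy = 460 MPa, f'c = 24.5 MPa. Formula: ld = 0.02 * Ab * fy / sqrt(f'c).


Ab = pi * 28^2 / 4 = 615.752 mm2
ld = 0.02 * 615.752 * 460 / sqrt(24.5)
= 1144.5 mm

1144.5


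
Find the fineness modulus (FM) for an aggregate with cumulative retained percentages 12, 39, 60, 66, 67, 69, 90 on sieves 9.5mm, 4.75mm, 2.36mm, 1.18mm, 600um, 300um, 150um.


FM = sum(cumulative % retained) / 100
= 403 / 100
= 4.03

4.03


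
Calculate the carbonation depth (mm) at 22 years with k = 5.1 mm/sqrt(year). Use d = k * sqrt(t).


depth = k * sqrt(t)
= 5.1 * sqrt(22)
= 23.92 mm

23.92


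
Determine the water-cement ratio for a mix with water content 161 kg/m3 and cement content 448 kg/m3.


w/c = water / cement
w/c = 161 / 448 = 0.359

0.359


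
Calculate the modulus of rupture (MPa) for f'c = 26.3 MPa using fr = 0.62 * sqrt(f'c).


fr = 0.62 * sqrt(26.3)
= 3.18 MPa

3.18


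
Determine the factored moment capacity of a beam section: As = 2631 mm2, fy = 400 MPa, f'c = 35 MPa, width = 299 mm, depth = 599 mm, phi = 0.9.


a = As * fy / (0.85 * f'c * b)
= 2631 * 400 / (0.85 * 35 * 299)
= 118.3103 mm
Mn = As * fy * (d - a/2) / 10^6
= 568.1327 kN-m
phi*Mn = 0.9 * 568.1327 = 511.32 kN-m

511.32


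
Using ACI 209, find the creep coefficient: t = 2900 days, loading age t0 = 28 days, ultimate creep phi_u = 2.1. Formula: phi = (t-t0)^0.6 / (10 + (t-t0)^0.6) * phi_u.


dt = 2900 - 28 = 2872
phi = 2872^0.6 / (10 + 2872^0.6) * 2.1
= 1.937

1.937


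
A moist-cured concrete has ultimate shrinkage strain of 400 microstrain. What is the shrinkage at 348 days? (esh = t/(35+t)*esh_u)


esh(348) = 348 / (35 + 348) * 400
= 348 / 383 * 400
= 363.4 microstrain

363.4


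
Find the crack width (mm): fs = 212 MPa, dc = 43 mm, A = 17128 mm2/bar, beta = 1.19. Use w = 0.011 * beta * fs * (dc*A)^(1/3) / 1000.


w = 0.011 * beta * fs * (dc * A)^(1/3) / 1000
= 0.011 * 1.19 * 212 * (43 * 17128)^(1/3) / 1000
= 0.251 mm

0.251


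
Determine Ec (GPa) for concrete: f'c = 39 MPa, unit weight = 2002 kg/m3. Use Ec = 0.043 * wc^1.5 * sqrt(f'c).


Ec = 0.043 * 2002^1.5 * sqrt(39) / 1000
= 24.05 GPa

24.05


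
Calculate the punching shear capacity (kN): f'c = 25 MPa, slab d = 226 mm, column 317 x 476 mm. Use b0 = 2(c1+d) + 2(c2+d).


b0 = 2*(317 + 226) + 2*(476 + 226) = 2490 mm
Vc = 0.33 * sqrt(25) * 2490 * 226 / 1000
= 928.52 kN

928.52


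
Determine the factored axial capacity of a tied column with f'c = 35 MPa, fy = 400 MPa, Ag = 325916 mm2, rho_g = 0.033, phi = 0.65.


Ast = rho * Ag = 0.033 * 325916 = 10755.228 mm2
phi*Pn = 0.65 * 0.80 * (0.85 * 35 * (325916 - 10755.228) + 400 * 10755.228) / 1000
= 7112.62 kN

7112.62


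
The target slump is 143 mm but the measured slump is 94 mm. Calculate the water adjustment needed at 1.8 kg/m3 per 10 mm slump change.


Difference = 143 - 94 = 49 mm
Water adjustment = 49 * 1.8 / 10 = 8.8 kg/m3

8.8


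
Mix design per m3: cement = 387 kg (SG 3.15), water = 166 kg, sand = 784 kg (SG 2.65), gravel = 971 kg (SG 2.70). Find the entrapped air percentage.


Vol cement = 387 / (3.15 * 1000) = 0.122857 m3
Vol water = 166 / 1000 = 0.166 m3
Vol sand = 784 / (2.65 * 1000) = 0.295849 m3
Vol gravel = 971 / (2.70 * 1000) = 0.35963 m3
Total solid + water volume = 0.944336 m3
Air = (1 - 0.944336) * 100 = 5.57%

5.57


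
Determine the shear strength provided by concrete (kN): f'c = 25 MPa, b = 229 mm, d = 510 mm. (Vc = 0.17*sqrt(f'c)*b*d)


Vc = 0.17 * sqrt(25) * 229 * 510 / 1000
= 99.27 kN

99.27
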